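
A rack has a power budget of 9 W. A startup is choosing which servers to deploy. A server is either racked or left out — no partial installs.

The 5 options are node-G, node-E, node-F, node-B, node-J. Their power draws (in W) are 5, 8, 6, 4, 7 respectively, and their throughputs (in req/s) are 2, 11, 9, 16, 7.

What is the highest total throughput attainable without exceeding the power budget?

Treat it as a binary knapsack problem.
Take node-G and node-B: power draw 5 + 4 = 9 ≤ 9, throughput 2 + 16 = 18.
No other feasible combination does better.

18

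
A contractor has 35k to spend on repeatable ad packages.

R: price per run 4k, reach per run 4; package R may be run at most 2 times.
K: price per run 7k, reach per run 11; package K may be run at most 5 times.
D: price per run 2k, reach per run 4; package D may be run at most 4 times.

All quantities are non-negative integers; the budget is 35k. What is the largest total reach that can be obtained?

This is a bounded integer knapsack.
D has the best ratio (4/2); taking only D gives at most 4×4 = 16 (stopped by the supply cap of 4).
Mixing does better — 4×K and 3×D: price 34 ≤ 35, reach 4·11 + 3·4 = 56.

56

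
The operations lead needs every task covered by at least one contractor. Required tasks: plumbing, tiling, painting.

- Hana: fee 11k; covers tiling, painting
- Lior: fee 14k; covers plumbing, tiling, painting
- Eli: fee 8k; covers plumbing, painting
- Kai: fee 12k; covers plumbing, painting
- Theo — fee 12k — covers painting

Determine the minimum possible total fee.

14

This is a weighted set-cover instance.
Lior alone covers plumbing, tiling, painting — every task.
Total fee: 14.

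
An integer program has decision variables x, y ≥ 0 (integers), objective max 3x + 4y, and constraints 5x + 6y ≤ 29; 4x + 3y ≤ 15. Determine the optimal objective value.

16

Relaxing integrality, the LP optimum is 19.33 at (x,y) = (0, 4.83), which is not an integer point.
(x,y)=(0,4): 5·0+6·4=24≤29, 4·0+3·4=12≤15, objective 16.
(x,y)=(1,3): 5·1+6·3=23≤29, 4·1+3·3=13≤15, objective 15.
(x,y)=(0,3): 5·0+6·3=18≤29, 4·0+3·3=9≤15, objective 12.
The best lattice point is (0,4), giving 16.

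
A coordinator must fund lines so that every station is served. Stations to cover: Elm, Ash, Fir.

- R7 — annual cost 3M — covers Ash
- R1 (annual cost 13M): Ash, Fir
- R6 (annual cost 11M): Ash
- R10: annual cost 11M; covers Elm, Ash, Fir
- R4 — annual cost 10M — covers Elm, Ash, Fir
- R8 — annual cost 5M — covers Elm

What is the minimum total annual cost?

10

R4 alone covers Elm, Ash, Fir — every station.
Total annual cost: 10.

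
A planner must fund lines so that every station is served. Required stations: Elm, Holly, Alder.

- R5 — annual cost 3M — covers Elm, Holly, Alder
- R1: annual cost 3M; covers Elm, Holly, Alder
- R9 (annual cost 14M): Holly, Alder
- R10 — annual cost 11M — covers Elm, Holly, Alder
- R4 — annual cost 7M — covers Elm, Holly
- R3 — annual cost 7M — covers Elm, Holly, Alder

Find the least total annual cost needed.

R5 alone covers Elm, Holly, Alder — every station.
Total annual cost: 3.
No cover costs less than 3.

3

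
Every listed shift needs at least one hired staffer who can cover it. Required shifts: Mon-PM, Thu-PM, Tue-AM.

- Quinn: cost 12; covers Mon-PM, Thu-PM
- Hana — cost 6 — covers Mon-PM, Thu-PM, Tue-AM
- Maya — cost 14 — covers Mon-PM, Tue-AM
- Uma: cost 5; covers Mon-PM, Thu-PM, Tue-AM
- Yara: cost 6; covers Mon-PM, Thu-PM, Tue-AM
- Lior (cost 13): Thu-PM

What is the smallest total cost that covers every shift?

5

Uma alone covers Mon-PM, Thu-PM, Tue-AM — every shift.
Total cost: 5.
No cover costs less than 5.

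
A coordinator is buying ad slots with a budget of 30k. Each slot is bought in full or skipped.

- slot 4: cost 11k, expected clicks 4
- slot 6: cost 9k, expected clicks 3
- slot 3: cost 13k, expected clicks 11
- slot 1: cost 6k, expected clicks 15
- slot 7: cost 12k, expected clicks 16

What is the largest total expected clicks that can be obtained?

35

Take slot 4, slot 1, and slot 7: cost 11 + 6 + 12 = 29 ≤ 30, expected clicks 4 + 15 + 16 = 35.
No other feasible combination does better.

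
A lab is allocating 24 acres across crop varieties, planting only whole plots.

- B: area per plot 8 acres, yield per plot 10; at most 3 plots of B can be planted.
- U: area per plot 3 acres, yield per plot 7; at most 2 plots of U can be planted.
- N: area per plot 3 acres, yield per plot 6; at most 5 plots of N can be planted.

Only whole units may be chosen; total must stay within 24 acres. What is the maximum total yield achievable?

44

Take 2×U and 5×N: area 21 ≤ 24, yield 2·7 + 5·6 = 44.
U has the best ratio (7/3) and is taken to its limit of 2; remaining capacity is filled optimally with the others.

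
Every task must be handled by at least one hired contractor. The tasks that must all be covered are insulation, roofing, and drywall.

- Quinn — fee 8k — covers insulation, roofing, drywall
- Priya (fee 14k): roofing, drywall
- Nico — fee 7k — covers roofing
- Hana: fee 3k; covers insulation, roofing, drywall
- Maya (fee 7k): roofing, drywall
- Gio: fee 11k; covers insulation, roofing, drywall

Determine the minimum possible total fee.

3

Hana alone covers insulation, roofing, drywall — every task.
Total fee: 3.
No cover costs less than 3.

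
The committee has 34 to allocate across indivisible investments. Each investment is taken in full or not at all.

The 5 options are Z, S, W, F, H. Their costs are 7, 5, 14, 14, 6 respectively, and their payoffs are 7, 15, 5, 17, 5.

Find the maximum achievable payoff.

Take Z, S, F, and H: cost 7 + 5 + 14 + 6 = 32 ≤ 34, payoff 7 + 15 + 17 + 5 = 44.
No other feasible combination does better.

44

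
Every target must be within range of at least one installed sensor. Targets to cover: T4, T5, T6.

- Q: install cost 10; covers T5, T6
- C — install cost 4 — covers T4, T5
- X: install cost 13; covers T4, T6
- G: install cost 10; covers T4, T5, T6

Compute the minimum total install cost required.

10

The greedy cost-per-new-target heuristic would pick C and Q for 14, but a cheaper cover exists.
G alone covers T4, T5, T6 — every target.
Total install cost: 10.
No cover costs less than 10.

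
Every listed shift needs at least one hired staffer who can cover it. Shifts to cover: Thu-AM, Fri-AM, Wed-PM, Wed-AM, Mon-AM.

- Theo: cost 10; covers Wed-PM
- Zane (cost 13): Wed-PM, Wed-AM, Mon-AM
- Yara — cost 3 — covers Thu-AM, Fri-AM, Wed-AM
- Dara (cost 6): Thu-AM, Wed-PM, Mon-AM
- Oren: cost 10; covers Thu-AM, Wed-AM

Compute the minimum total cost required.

9

Choose Yara and Dara: together they cover Thu-AM, Fri-AM, Wed-PM, Wed-AM, Mon-AM — every shift.
Total cost: 3 + 6 = 9.
No cover costs less than 9.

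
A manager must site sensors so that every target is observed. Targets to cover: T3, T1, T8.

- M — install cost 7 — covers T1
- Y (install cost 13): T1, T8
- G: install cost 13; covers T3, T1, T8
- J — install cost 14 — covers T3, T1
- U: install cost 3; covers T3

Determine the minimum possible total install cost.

The greedy cost-per-new-target heuristic would pick U and Y for 16, but a cheaper cover exists.
G alone covers T3, T1, T8 — every target.
Total install cost: 13.
No cover costs less than 13.

13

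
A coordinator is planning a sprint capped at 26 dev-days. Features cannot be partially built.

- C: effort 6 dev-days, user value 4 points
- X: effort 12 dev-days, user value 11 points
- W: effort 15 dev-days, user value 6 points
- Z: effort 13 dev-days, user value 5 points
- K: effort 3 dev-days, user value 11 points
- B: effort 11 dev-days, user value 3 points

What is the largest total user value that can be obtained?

Allowing fractional choices, the relaxed optimum would be about 28.0, but features are indivisible.
X + K: effort 12 + 3 = 15 ≤ 26, user value 11 + 11 = 22.
C + X + K: effort 6 + 12 + 3 = 21 ≤ 26, user value 4 + 11 + 11 = 26.
X + K + B: effort 12 + 3 + 11 = 26 ≤ 26, user value 11 + 11 + 3 = 25.
Best is C, X, and K with total user value 26.

26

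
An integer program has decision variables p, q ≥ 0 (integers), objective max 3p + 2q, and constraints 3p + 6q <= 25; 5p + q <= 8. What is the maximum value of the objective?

9

(p,q)=(1,3) is feasible, giving 9.
(p,q)=(0,4) is feasible, giving 8.
(p,q)=(1,2) is feasible, giving 7.
(p,q)=(0,3) is feasible, giving 6.
The best lattice point is (1,3), giving 9.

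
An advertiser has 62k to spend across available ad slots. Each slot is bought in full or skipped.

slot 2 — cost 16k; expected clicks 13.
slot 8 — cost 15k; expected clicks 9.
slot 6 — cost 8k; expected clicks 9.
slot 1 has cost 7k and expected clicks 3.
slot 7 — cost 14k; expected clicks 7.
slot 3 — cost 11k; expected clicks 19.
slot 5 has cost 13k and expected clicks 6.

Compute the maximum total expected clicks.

54

Allowing fractional choices, the relaxed optimum would be about 56.0, but ad slots are indivisible.
slot 2 + slot 8 + slot 6 + slot 1 + slot 3: cost 16 + 15 + 8 + 7 + 11 = 57 ≤ 62, expected clicks 13 + 9 + 9 + 3 + 19 = 53.
slot 2 + slot 6 + slot 7 + slot 3 + slot 5: cost 16 + 8 + 14 + 11 + 13 = 62 ≤ 62, expected clicks 13 + 9 + 7 + 19 + 6 = 54.
slot 2 + slot 6 + slot 1 + slot 7 + slot 3: cost 16 + 8 + 7 + 14 + 11 = 56 ≤ 62, expected clicks 13 + 9 + 3 + 7 + 19 = 51.
Best is slot 2, slot 6, slot 7, slot 3, and slot 5 with total expected clicks 54.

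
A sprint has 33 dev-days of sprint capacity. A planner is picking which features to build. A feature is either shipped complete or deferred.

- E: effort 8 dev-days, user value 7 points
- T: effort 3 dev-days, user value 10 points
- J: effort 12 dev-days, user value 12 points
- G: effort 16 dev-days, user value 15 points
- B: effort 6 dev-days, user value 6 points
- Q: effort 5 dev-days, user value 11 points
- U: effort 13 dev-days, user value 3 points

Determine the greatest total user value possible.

43

Allowing fractional choices, the relaxed optimum would be about 45.6, but features are indivisible.
E + T + G + Q: effort 8 + 3 + 16 + 5 = 32 ≤ 33, user value 7 + 10 + 15 + 11 = 43.
E + T + J + Q: effort 8 + 3 + 12 + 5 = 28 ≤ 33, user value 7 + 10 + 12 + 11 = 40.
T + G + B + Q: effort 3 + 16 + 6 + 5 = 30 ≤ 33, user value 10 + 15 + 6 + 11 = 42.
Best is E, T, G, and Q with total user value 43.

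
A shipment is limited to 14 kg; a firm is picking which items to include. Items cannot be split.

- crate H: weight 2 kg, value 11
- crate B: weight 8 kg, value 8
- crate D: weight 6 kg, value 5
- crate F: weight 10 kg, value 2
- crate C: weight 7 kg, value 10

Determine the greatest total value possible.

21

Allowing fractional choices, the relaxed optimum would be about 26.0, but items are indivisible.
crate H + crate C: weight 2 + 7 = 9 ≤ 14, value 11 + 10 = 21.
crate H + crate D: weight 2 + 6 = 8 ≤ 14, value 11 + 5 = 16.
crate H + crate B: weight 2 + 8 = 10 ≤ 14, value 11 + 8 = 19.
Best is crate H and crate C with total value 21.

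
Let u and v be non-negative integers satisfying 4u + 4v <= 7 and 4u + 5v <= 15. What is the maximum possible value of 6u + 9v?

9

Relaxing integrality, the LP optimum is 15.75 at (u,v) = (0, 1.75), which is not an integer point.
(u,v)=(0,1): 4·0+4·1=4≤7, 4·0+5·1=5≤15, objective 9.
(u,v)=(1,0): 4·1+4·0=4≤7, 4·1+5·0=4≤15, objective 6.
The best lattice point is (0,1), giving 9.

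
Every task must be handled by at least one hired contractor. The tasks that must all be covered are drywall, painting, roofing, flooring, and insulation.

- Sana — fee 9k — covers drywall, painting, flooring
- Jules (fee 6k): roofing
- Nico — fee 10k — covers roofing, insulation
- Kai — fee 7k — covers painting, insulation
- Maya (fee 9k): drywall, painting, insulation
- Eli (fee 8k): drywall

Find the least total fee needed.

This is a weighted set-cover instance.
Choose Sana and Nico: together they cover drywall, painting, roofing, flooring, insulation — every task.
Total fee: 9 + 10 = 19.
No cover costs less than 19.

19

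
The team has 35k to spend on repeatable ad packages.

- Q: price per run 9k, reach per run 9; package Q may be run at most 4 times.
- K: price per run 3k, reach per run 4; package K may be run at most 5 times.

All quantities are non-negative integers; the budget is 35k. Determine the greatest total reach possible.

This is a bounded integer knapsack.
Take 2×Q and 5×K: price 33 ≤ 35, reach 2·9 + 5·4 = 38.
K has the best ratio (4/3) and is taken to its limit of 5; remaining capacity is filled optimally with the others.

38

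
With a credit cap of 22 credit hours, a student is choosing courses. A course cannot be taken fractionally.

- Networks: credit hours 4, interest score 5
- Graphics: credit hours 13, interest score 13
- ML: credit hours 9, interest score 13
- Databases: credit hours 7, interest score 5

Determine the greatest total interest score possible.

26

This is a 0-1 knapsack instance.
Networks + ML: credit hours 4 + 9 = 13 ≤ 22, interest score 5 + 13 = 18.
Graphics + ML: credit hours 13 + 9 = 22 ≤ 22, interest score 13 + 13 = 26.
Networks + ML + Databases: credit hours 4 + 9 + 7 = 20 ≤ 22, interest score 5 + 13 + 5 = 23.
Best is Graphics and ML with total interest score 26.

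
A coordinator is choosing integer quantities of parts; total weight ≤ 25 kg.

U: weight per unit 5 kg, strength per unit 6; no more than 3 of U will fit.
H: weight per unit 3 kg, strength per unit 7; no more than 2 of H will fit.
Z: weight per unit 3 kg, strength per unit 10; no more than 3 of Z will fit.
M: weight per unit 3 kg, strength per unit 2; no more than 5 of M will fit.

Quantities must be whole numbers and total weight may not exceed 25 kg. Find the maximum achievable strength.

Take 2×U, 2×H, and 3×Z: weight 25 ≤ 25, strength 2·6 + 2·7 + 3·10 = 56.
Z has the best ratio (10/3) and is taken to its limit of 3; remaining capacity is filled optimally with the others.

56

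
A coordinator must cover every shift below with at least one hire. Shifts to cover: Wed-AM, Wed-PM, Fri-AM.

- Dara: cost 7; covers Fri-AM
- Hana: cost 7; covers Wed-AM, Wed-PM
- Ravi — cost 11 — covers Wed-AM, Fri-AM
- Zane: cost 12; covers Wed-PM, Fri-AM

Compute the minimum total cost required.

14

Choose Dara and Hana: together they cover Wed-AM, Wed-PM, Fri-AM — every shift.
Total cost: 7 + 7 = 14.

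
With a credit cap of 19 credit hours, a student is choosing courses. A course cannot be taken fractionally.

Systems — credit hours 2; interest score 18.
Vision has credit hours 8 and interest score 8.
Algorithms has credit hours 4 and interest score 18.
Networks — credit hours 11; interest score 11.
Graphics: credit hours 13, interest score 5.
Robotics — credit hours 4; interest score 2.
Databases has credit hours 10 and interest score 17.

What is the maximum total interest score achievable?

53

Systems + Algorithms + Databases: credit hours 2 + 4 + 10 = 16 ≤ 19, interest score 18 + 18 + 17 = 53.
Systems + Vision + Algorithms + Robotics: credit hours 2 + 8 + 4 + 4 = 18 ≤ 19, interest score 18 + 8 + 18 + 2 = 46.
Systems + Algorithms + Networks: credit hours 2 + 4 + 11 = 17 ≤ 19, interest score 18 + 18 + 11 = 47.
Best is Systems, Algorithms, and Databases with total interest score 53.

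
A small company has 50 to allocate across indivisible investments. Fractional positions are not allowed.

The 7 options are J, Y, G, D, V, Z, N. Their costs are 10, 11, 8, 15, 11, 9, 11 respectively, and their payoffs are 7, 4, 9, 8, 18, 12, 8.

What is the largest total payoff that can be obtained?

Take J, G, V, Z, and N: cost 10 + 8 + 11 + 9 + 11 = 49 ≤ 50, payoff 7 + 9 + 18 + 12 + 8 = 54.
No other feasible combination does better.

54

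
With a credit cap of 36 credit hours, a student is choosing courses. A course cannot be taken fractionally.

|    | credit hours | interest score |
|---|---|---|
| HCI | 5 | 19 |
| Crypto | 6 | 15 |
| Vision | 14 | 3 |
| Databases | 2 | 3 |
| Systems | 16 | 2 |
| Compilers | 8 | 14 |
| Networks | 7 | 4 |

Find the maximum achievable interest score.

Allowing fractional choices, the relaxed optimum would be about 56.7, but courses are indivisible.
HCI + Crypto + Databases + Compilers + Networks: credit hours 5 + 6 + 2 + 8 + 7 = 28 ≤ 36, interest score 19 + 15 + 3 + 14 + 4 = 55.
HCI + Crypto + Vision + Databases + Compilers: credit hours 5 + 6 + 14 + 2 + 8 = 35 ≤ 36, interest score 19 + 15 + 3 + 3 + 14 = 54.
HCI + Crypto + Compilers + Networks: credit hours 5 + 6 + 8 + 7 = 26 ≤ 36, interest score 19 + 15 + 14 + 4 = 52.
Best is HCI, Crypto, Databases, Compilers, and Networks with total interest score 55.

55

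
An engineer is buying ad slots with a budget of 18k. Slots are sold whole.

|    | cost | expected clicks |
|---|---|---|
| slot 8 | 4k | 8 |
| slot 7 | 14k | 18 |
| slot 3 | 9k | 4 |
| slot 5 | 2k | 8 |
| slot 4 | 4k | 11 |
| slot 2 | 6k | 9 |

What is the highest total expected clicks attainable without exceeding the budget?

Allowing fractional choices, the relaxed optimum would be about 38.6, but ad slots are indivisible.
slot 7 + slot 4: cost 14 + 4 = 18 ≤ 18, expected clicks 18 + 11 = 29.
slot 8 + slot 5 + slot 4 + slot 2: cost 4 + 2 + 4 + 6 = 16 ≤ 18, expected clicks 8 + 8 + 11 + 9 = 36.
slot 5 + slot 4 + slot 2: cost 2 + 4 + 6 = 12 ≤ 18, expected clicks 8 + 11 + 9 = 28.
Best is slot 8, slot 5, slot 4, and slot 2 with total expected clicks 36.

36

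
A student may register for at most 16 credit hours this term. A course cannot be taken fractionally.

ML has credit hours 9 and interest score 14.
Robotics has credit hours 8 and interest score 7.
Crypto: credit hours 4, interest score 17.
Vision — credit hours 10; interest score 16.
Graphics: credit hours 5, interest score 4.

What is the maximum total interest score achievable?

Allowing fractional choices, the relaxed optimum would be about 36.1, but courses are indivisible.
Crypto + Vision: credit hours 4 + 10 = 14 ≤ 16, interest score 17 + 16 = 33.
ML + Crypto: credit hours 9 + 4 = 13 ≤ 16, interest score 14 + 17 = 31.
Best is Crypto and Vision with total interest score 33.

33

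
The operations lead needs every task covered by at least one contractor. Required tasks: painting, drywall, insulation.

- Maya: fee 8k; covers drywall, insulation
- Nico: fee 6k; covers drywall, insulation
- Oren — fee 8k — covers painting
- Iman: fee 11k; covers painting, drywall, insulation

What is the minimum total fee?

11

This is a weighted set-cover instance.
The greedy cost-per-new-task heuristic would pick Nico and Oren for 14, but a cheaper cover exists.
Iman alone covers painting, drywall, insulation — every task.
Total fee: 11.
No cover costs less than 11.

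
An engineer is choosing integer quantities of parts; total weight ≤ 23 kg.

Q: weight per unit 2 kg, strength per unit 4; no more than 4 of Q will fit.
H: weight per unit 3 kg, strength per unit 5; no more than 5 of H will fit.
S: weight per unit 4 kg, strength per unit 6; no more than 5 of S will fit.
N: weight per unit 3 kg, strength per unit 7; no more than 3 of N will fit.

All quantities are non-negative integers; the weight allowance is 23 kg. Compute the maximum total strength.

47

N has the best ratio (7/3); taking only N gives at most 3×7 = 21 (stopped by the supply cap of 3).
Mixing does better — 4×Q, 2×H, and 3×N: weight 23 ≤ 23, strength 4·4 + 2·5 + 3·7 = 47.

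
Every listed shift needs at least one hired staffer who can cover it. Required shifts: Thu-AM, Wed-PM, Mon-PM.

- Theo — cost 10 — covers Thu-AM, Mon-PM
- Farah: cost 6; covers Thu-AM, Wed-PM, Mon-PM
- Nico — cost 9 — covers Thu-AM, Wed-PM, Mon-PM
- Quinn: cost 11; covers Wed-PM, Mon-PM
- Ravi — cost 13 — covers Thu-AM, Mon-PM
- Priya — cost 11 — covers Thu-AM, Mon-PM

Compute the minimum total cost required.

6

Farah alone covers Thu-AM, Wed-PM, Mon-PM — every shift.
Total cost: 6.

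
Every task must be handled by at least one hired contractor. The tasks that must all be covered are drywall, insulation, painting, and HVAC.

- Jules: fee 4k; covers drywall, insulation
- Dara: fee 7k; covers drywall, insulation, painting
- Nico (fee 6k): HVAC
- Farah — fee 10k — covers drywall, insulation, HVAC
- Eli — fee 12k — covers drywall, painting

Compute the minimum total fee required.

13

The greedy cost-per-new-task heuristic would pick Jules, Nico, and Dara for 17, but a cheaper cover exists.
Choose Dara and Nico: together they cover drywall, insulation, painting, HVAC — every task.
Total fee: 7 + 6 = 13.
No cover costs less than 13.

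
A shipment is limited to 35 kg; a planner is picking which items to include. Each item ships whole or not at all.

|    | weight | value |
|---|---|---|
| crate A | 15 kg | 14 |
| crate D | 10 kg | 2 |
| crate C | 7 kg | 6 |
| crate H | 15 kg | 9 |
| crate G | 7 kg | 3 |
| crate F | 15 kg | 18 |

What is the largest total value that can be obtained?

32

Allowing fractional choices, the relaxed optimum would be about 36.3, but items are indivisible.
crate H + crate F: weight 15 + 15 = 30 ≤ 35, value 9 + 18 = 27.
crate A + crate F: weight 15 + 15 = 30 ≤ 35, value 14 + 18 = 32.
crate C + crate G + crate F: weight 7 + 7 + 15 = 29 ≤ 35, value 6 + 3 + 18 = 27.
Best is crate A and crate F with total value 32.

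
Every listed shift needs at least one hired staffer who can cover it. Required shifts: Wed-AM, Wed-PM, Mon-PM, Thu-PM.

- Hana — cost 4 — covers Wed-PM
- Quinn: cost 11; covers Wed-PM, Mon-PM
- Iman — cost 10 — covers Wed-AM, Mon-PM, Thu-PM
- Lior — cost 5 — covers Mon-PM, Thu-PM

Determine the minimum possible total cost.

14

The greedy cost-per-new-shift heuristic would pick Lior, Hana, and Iman for 19, but a cheaper cover exists.
Choose Hana and Iman: together they cover Wed-AM, Wed-PM, Mon-PM, Thu-PM — every shift.
Total cost: 4 + 10 = 14.
No cover costs less than 14.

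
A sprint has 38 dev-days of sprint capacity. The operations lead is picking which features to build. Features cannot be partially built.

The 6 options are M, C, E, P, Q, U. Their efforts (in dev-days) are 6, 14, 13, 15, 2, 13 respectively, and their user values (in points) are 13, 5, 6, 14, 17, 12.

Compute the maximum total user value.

56

Allowing fractional choices, the relaxed optimum would be about 56.9, but features are indivisible.
M + P + Q + U: effort 6 + 15 + 2 + 13 = 36 ≤ 38, user value 13 + 14 + 17 + 12 = 56.
M + C + P + Q: effort 6 + 14 + 15 + 2 = 37 ≤ 38, user value 13 + 5 + 14 + 17 = 49.
M + E + P + Q: effort 6 + 13 + 15 + 2 = 36 ≤ 38, user value 13 + 6 + 14 + 17 = 50.
Best is M, P, Q, and U with total user value 56.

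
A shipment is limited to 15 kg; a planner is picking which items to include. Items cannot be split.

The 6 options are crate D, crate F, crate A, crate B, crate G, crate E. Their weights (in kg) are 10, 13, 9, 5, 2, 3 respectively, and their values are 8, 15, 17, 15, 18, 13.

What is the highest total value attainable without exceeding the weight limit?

This is a 0-1 knapsack instance.
Allowing fractional choices, the relaxed optimum would be about 55.4, but items are indivisible.
crate A + crate G + crate E: weight 9 + 2 + 3 = 14 ≤ 15, value 17 + 18 + 13 = 48.
crate B + crate G + crate E: weight 5 + 2 + 3 = 10 ≤ 15, value 15 + 18 + 13 = 46.
Best is crate A, crate G, and crate E with total value 48.

48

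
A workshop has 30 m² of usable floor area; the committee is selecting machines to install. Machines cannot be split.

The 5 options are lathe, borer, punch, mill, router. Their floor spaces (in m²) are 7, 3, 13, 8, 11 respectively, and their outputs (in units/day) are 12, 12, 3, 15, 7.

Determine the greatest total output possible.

Take lathe, borer, mill, and router: floor space 7 + 3 + 8 + 11 = 29 ≤ 30, output 12 + 12 + 15 + 7 = 46.
No other feasible combination does better.

46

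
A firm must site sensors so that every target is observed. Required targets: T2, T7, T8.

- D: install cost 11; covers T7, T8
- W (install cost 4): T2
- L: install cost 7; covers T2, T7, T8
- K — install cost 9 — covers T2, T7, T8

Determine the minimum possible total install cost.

This is an integer covering problem.
L alone covers T2, T7, T8 — every target.
Total install cost: 7.
No cover costs less than 7.

7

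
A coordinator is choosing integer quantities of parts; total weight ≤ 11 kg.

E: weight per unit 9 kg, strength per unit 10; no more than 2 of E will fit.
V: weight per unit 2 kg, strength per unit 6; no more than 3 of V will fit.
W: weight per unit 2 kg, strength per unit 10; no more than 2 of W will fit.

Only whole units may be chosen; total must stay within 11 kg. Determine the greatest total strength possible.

2×V and 2×W: weight 8 ≤ 11, strength 2·6 + 2·10 = 32.
3×V and 2×W: weight 10 ≤ 11, strength 3·6 + 2·10 = 38.
Best is 38.

38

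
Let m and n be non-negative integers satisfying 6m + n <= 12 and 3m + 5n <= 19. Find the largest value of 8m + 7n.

29

Relaxing integrality, the LP optimum is 32.37 at (m,n) = (1.52, 2.89), which is not an integer point.
(m,n)=(1,3): 6·1+1·3=9≤12, 3·1+5·3=18≤19, objective 29.
(m,n)=(1,2): 6·1+1·2=8≤12, 3·1+5·2=13≤19, objective 22.
(m,n)=(0,3): 6·0+1·3=3≤12, 3·0+5·3=15≤19, objective 21.
No feasible integer point exceeds 29.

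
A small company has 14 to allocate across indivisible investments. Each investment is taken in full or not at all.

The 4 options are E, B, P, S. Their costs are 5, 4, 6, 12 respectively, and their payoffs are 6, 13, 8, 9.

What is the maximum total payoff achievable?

21

Allowing fractional choices, the relaxed optimum would be about 25.8, but investments are indivisible.
B + P: cost 4 + 6 = 10 ≤ 14, payoff 13 + 8 = 21.
E + B: cost 5 + 4 = 9 ≤ 14, payoff 6 + 13 = 19.
Best is B and P with total payoff 21.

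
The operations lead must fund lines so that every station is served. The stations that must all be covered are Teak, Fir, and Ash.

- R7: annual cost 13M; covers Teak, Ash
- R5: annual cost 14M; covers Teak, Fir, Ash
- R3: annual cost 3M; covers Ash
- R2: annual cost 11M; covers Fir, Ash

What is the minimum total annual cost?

This is an integer covering problem.
The greedy cost-per-new-station heuristic would pick R3 and R5 for 17, but a cheaper cover exists.
R5 alone covers Teak, Fir, Ash — every station.
Total annual cost: 14.
No cover costs less than 14.

14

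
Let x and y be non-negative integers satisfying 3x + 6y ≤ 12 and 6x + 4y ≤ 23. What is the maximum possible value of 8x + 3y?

Relaxing integrality, the LP optimum is 30.67 at (x,y) = (3.83, 0), which is not an integer point.
(x,y)=(3,0): 3·3+6·0=9≤12, 6·3+4·0=18≤23, objective 24.
(x,y)=(2,1): 3·2+6·1=12≤12, 6·2+4·1=16≤23, objective 19.
Maximum is 24 at (x,y)=(3,0).

24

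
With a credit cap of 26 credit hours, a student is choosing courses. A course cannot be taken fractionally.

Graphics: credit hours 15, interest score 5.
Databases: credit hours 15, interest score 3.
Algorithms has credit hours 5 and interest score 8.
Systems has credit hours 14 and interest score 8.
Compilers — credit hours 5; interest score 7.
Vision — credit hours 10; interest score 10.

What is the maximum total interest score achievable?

This is a 0-1 knapsack instance.
Take Algorithms, Compilers, and Vision: credit hours 5 + 5 + 10 = 20 ≤ 26, interest score 8 + 7 + 10 = 25.
No other feasible combination does better.

25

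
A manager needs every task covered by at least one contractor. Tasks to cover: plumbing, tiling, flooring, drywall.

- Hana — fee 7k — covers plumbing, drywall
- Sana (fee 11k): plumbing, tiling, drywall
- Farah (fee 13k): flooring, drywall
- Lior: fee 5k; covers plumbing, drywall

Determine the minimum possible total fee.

24

The greedy cost-per-new-task heuristic would pick Lior, Sana, and Farah for 29, but a cheaper cover exists.
Choose Sana and Farah: together they cover plumbing, tiling, flooring, drywall — every task.
Total fee: 11 + 13 = 24.
No cover costs less than 24.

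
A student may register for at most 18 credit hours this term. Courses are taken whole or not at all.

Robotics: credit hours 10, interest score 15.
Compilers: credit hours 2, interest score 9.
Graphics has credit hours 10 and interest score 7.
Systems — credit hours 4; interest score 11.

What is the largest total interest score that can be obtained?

35

Robotics + Systems: credit hours 10 + 4 = 14 ≤ 18, interest score 15 + 11 = 26.
Robotics + Compilers + Systems: credit hours 10 + 2 + 4 = 16 ≤ 18, interest score 15 + 9 + 11 = 35.
Compilers + Graphics + Systems: credit hours 2 + 10 + 4 = 16 ≤ 18, interest score 9 + 7 + 11 = 27.
Best is Robotics, Compilers, and Systems with total interest score 35.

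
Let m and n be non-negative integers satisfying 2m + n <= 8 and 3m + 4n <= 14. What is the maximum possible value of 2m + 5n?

15

(m,n)=(0,3): 2·0+1·3=3≤8, 3·0+4·3=12≤14, objective 15.
(m,n)=(1,2): 2·1+1·2=4≤8, 3·1+4·2=11≤14, objective 12.
(m,n)=(0,2): 2·0+1·2=2≤8, 3·0+4·2=8≤14, objective 10.
The best lattice point is (0,3), giving 15.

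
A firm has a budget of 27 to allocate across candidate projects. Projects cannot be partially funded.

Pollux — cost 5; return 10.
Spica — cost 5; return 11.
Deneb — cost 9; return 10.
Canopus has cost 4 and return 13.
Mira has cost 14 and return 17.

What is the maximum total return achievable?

44

Pollux + Canopus + Mira: cost 5 + 4 + 14 = 23 ≤ 27, return 10 + 13 + 17 = 40.
Pollux + Spica + Deneb + Canopus: cost 5 + 5 + 9 + 4 = 23 ≤ 27, return 10 + 11 + 10 + 13 = 44.
Spica + Canopus + Mira: cost 5 + 4 + 14 = 23 ≤ 27, return 11 + 13 + 17 = 41.
Best is Pollux, Spica, Deneb, and Canopus with total return 44.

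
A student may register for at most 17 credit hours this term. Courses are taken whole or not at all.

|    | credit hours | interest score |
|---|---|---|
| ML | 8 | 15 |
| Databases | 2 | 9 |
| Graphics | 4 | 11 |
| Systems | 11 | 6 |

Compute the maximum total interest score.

Allowing fractional choices, the relaxed optimum would be about 36.6, but courses are indivisible.
ML + Databases + Graphics: credit hours 8 + 2 + 4 = 14 ≤ 17, interest score 15 + 9 + 11 = 35.
ML + Graphics: credit hours 8 + 4 = 12 ≤ 17, interest score 15 + 11 = 26.
Best is ML, Databases, and Graphics with total interest score 35.

35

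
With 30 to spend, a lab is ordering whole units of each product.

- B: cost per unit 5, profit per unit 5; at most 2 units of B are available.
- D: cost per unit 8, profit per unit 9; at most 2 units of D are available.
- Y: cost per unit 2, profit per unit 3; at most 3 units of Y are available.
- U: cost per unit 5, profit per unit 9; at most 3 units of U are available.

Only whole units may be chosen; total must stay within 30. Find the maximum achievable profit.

45

1×B, 1×D, 1×Y, and 3×U: cost 30 ≤ 30, profit 1·5 + 1·9 + 1·3 + 3·9 = 44.
1×D, 3×Y, and 3×U: cost 29 ≤ 30, profit 1·9 + 3·3 + 3·9 = 45.
Best is 45.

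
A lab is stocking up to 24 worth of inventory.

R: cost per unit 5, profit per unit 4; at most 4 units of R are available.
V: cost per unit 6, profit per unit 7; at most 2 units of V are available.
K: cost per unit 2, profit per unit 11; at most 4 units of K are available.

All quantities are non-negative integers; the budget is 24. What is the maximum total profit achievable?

2×V and 4×K: cost 20 ≤ 24, profit 2·7 + 4·11 = 58.
2×R, 1×V, and 4×K: cost 24 ≤ 24, profit 2·4 + 1·7 + 4·11 = 59.
Best is 59.

59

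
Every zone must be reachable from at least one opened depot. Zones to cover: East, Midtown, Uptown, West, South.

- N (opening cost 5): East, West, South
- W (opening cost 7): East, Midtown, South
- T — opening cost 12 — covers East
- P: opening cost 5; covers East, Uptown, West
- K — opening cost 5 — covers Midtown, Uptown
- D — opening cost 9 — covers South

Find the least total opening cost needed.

This is a weighted set-cover instance.
Choose N and K: together they cover East, Midtown, Uptown, West, South — every zone.
Total opening cost: 5 + 5 = 10.
No cover costs less than 10.

10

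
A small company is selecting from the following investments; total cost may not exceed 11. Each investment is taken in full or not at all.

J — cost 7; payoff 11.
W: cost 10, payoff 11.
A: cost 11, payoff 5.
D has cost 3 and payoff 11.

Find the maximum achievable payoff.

22

Allowing fractional choices, the relaxed optimum would be about 23.1, but investments are indivisible.
D: cost 3 ≤ 11, payoff 11.
J + D: cost 7 + 3 = 10 ≤ 11, payoff 11 + 11 = 22.
Best is J and D with total payoff 22.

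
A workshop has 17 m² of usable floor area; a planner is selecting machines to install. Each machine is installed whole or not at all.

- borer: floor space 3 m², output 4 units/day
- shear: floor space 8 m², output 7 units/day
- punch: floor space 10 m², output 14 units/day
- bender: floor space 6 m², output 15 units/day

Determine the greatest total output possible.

29

This is a 0-1 knapsack instance.
Allowing fractional choices, the relaxed optimum would be about 30.3, but machines are indivisible.
borer + shear + bender: floor space 3 + 8 + 6 = 17 ≤ 17, output 4 + 7 + 15 = 26.
punch + bender: floor space 10 + 6 = 16 ≤ 17, output 14 + 15 = 29.
Best is punch and bender with total output 29.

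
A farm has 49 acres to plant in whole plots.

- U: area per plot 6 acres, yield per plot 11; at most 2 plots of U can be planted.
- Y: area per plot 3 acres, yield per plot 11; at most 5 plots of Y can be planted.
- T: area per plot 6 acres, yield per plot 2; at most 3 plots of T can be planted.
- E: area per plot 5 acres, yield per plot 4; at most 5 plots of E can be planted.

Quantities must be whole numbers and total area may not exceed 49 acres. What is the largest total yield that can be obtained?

93

2×U, 5×Y, 1×T, and 3×E: area 48 ≤ 49, yield 2·11 + 5·11 + 1·2 + 3·4 = 91.
2×U, 5×Y, and 4×E: area 47 ≤ 49, yield 2·11 + 5·11 + 4·4 = 93.
Best is 93.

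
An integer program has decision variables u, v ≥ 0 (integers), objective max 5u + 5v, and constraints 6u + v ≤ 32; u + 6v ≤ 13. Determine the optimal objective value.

The continuous relaxation peaks at (5.11, 1.31) with value 32.14; rounding to a feasible lattice point costs some objective.
(u,v)=(5,1): 6·5+1·1=31≤32, 1·5+6·1=11≤13, objective 30.
(u,v)=(5,0): 6·5+1·0=30≤32, 1·5+6·0=5≤13, objective 25.
(u,v)=(4,1): 6·4+1·1=25≤32, 1·4+6·1=10≤13, objective 25.
(u,v)=(4,0): 6·4+1·0=24≤32, 1·4+6·0=4≤13, objective 20.
Maximum is 30 at (u,v)=(5,1).

30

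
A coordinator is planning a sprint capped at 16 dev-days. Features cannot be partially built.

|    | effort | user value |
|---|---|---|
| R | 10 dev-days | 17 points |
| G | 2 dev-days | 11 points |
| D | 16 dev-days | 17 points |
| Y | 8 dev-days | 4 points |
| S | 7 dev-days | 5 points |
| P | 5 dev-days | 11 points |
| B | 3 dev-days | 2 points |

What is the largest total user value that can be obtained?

This is a 0-1 knapsack instance.
R + P: effort 10 + 5 = 15 ≤ 16, user value 17 + 11 = 28.
R + G: effort 10 + 2 = 12 ≤ 16, user value 17 + 11 = 28.
R + G + B: effort 10 + 2 + 3 = 15 ≤ 16, user value 17 + 11 + 2 = 30.
Best is R, G, and B with total user value 30.

30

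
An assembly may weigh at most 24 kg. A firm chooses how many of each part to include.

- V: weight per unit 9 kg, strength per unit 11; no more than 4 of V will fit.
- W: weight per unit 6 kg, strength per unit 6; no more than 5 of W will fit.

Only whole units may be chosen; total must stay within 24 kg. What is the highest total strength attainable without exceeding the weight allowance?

28

This is a bounded integer knapsack.
V has the best ratio (11/9); taking only V gives at most 2×11 = 22 (stopped by the weight limit).
Mixing does better — 2×V and 1×W: weight 24 ≤ 24, strength 2·11 + 1·6 = 28.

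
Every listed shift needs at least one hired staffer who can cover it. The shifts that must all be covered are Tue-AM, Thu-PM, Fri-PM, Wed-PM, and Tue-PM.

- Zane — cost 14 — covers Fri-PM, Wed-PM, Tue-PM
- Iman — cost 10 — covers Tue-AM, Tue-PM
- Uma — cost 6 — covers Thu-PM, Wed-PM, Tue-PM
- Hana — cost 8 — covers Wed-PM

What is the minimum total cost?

30

Choose Zane, Iman, and Uma: together they cover Tue-AM, Thu-PM, Fri-PM, Wed-PM, Tue-PM — every shift.
Total cost: 14 + 10 + 6 = 30.
No cover costs less than 30.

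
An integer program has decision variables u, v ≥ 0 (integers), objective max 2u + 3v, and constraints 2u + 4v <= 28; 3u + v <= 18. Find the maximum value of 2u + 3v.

The continuous relaxation peaks at (4.4, 4.8) with value 23.20; rounding to a feasible lattice point costs some objective.
(u,v)=(4,5) is feasible, giving 23.
(u,v)=(3,5) is feasible, giving 21.
Maximum is 23 at (u,v)=(4,5).

23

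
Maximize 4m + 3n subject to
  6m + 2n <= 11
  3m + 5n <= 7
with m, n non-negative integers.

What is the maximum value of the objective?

4

Relaxing integrality, the LP optimum is 7.96 at (m,n) = (1.71, 0.375), which is not an integer point.
(m,n)=(1,0): 6·1+2·0=6≤11, 3·1+5·0=3≤7, objective 4.
(m,n)=(0,1): 6·0+2·1=2≤11, 3·0+5·1=5≤7, objective 3.
(m,n)=(0,0): 6·0+2·0=0≤11, 3·0+5·0=0≤7, objective 0.
The best lattice point is (1,0), giving 4.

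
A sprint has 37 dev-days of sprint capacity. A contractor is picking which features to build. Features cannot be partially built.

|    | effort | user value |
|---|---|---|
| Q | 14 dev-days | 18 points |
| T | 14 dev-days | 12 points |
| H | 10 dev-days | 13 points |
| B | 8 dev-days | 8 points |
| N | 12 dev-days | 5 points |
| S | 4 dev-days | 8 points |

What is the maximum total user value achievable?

Take Q, H, B, and S: effort 14 + 10 + 8 + 4 = 36 ≤ 37, user value 18 + 13 + 8 + 8 = 47.
No other feasible combination does better.

47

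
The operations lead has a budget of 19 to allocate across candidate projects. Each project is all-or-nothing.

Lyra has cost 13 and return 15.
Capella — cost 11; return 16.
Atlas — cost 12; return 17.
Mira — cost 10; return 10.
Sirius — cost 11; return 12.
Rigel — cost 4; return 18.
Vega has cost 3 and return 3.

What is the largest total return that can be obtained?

38

Allowing fractional choices, the relaxed optimum would be about 39.7, but projects are indivisible.
Atlas + Rigel: cost 12 + 4 = 16 ≤ 19, return 17 + 18 = 35.
Capella + Rigel + Vega: cost 11 + 4 + 3 = 18 ≤ 19, return 16 + 18 + 3 = 37.
Atlas + Rigel + Vega: cost 12 + 4 + 3 = 19 ≤ 19, return 17 + 18 + 3 = 38.
Best is Atlas, Rigel, and Vega with total return 38.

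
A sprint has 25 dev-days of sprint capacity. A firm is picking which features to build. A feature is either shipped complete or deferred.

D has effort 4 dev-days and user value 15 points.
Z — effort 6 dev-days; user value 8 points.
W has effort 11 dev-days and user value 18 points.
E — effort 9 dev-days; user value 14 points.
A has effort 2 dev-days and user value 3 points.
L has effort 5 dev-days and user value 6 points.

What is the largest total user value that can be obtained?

47

Allowing fractional choices, the relaxed optimum would be about 48.5, but features are indivisible.
D + Z + W + A: effort 4 + 6 + 11 + 2 = 23 ≤ 25, user value 15 + 8 + 18 + 3 = 44.
D + W + E: effort 4 + 11 + 9 = 24 ≤ 25, user value 15 + 18 + 14 = 47.
Best is D, W, and E with total user value 47.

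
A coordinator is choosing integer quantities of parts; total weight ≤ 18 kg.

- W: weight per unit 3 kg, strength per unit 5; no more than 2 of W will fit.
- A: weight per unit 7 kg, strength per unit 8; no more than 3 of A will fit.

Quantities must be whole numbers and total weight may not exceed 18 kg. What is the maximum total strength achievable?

2×W and 1×A: weight 13 ≤ 18, strength 2·5 + 1·8 = 18.
1×W and 2×A: weight 17 ≤ 18, strength 1·5 + 2·8 = 21.
Best is 21.

21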